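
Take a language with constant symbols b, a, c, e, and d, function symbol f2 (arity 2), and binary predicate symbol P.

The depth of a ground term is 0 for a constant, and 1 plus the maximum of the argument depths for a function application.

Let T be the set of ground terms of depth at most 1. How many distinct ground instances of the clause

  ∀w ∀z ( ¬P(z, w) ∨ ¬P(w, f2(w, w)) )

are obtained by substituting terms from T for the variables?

Ground terms of depth ≤ 1:
  Count level by level. With function symbols f2/2, the terms of depth ≤ k are the 5 constants together with each function applied to depth-≤(k−1) tuples, so N_k = 5 + N_{k-1}^2.
  N_0 = 5
  N_1 = 5 + 5^2 = 30
So there are 30 ground terms available for substitution.
There are 2 variables to instantiate (w, z), each occurring in at least one literal, so different choices give different ground instances.
Number of ground instances = 30^2 = 900.

900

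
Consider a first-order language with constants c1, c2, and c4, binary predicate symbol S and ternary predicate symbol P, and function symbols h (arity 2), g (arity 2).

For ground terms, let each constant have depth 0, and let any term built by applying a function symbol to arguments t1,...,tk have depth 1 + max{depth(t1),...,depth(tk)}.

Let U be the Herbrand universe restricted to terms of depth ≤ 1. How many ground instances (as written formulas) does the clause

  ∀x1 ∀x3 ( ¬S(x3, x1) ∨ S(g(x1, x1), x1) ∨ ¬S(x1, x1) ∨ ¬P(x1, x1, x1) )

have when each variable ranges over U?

Ground terms of depth ≤ 1:
  Let N_k count ground terms of depth at most k. Each non-constant term of depth ≤ k is some function symbol applied to depth-≤(k−1) arguments, giving N_k = 3 + N_{k-1}^2 + N_{k-1}^2.
  N_0 = 3
  N_1 = 3 + 3^2 + 3^2 = 21
So there are 21 ground terms available for substitution.
Each of x1, x3 ranges independently over the available ground terms, and distinct assignments produce distinct instances.
Number of ground instances = 21^2 = 441.

441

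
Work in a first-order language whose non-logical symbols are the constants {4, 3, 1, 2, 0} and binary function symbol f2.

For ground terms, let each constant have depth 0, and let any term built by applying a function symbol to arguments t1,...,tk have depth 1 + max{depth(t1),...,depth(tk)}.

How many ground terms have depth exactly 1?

Let N_k = |{terms of depth ≤ k}|. Then N_0 = 5 and N_k = 5 + N_{k-1}^2 for k ≥ 1 (one summand per function symbol, arity giving the exponent).
N_0 = 5
N_1 = 5 + 5^2 = 30
Terms of depth exactly 1: N_1 − N_0 = 30 − 5 = 25.

25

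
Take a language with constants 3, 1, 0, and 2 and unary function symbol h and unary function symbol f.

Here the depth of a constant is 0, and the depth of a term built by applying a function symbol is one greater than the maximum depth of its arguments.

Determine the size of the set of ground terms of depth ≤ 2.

28

If N_k denotes the number of depth-≤k ground terms, the 4 constants give N_0 = 4, and each function symbol of arity r contributes N_{k-1}^r new terms at level k: N_k = 4 + N_{k-1} + N_{k-1}.
N_0 = 4
N_1 = 4 + 4 + 4 = 12
N_2 = 4 + 12 + 12 = 28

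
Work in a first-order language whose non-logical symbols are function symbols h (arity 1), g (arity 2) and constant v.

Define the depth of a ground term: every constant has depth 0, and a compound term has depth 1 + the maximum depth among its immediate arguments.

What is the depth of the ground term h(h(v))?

2

depth(h(v)) = 1 + depth(v) = 1 + 0 = 1
depth(h(h(v))) = 1 + depth(h(v)) = 1 + 1 = 2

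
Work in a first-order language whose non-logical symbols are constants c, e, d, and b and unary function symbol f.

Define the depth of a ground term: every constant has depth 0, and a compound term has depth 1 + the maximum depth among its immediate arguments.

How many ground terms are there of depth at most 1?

8

Let N_k count ground terms of depth at most k. Each non-constant term of depth ≤ k is some function symbol applied to depth-≤(k−1) arguments, giving N_k = 4 + N_{k-1}.
N_0 = 4
N_1 = 4 + 4 = 8
Explicitly: c, e, d, b, f(c), f(e), f(d), f(b).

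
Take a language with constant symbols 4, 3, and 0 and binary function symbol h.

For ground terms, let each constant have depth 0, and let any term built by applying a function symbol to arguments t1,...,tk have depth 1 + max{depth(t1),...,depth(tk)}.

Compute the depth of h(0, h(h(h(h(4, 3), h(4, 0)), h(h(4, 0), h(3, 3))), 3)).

depth(h(4, 3)) = 1 + max(0, 0) = 1
depth(h(4, 0)) = 1 + max(0, 0) = 1
depth(h(h(4, 3), h(4, 0))) = 1 + max(1, 1) = 2
depth(h(3, 3)) = 1 + max(0, 0) = 1
depth(h(h(4, 0), h(3, 3))) = 1 + max(1, 1) = 2
depth(h(h(h(4, 3), h(4, 0)), h(h(4, 0), h(3, 3)))) = 1 + max(2, 2) = 3
depth(h(h(h(h(4, 3), h(4, 0)), h(h(4, 0), h(3, 3))), 3)) = 1 + max(3, 0) = 4
depth(h(0, h(h(h(h(4, 3), h(4, 0)), h(h(4, 0), h(3, 3))), 3))) = 1 + max(0, 4) = 5

5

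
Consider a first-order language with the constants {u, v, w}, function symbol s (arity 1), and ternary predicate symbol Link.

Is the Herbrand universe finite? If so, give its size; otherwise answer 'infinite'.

infinite

The signature has at least one function symbol (s, arity 1) and at least one constant (u).
Iterating s gives infinitely many distinct ground terms: u, s(u), s(s(u)), ...
So the Herbrand universe is infinite.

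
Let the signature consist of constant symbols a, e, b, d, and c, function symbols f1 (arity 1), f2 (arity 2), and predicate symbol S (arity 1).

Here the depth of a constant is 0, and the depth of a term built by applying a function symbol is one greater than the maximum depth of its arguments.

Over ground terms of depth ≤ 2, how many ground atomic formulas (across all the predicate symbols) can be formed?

First count ground terms of depth ≤ 2.
If N_k denotes the number of depth-≤k ground terms, the 5 constants give N_0 = 5, and each function symbol of arity r contributes N_{k-1}^r new terms at level k: N_k = 5 + N_{k-1} + N_{k-1}^2.
N_0 = 5
N_1 = 5 + 5 + 5^2 = 35
N_2 = 5 + 35 + 35^2 = 1265
So |H| = 1265.
Ground atoms are formed by filling each argument slot of a predicate with a term from H, so an r-ary predicate gives |H|^r atoms:
  S: 1265
Total ground atoms: 1265.

1265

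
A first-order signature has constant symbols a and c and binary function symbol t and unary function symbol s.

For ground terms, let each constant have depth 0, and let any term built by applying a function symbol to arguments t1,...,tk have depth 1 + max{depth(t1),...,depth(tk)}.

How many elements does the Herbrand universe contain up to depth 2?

74

If N_k denotes the number of depth-≤k ground terms, the 2 constants give N_0 = 2, and each function symbol of arity r contributes N_{k-1}^r new terms at level k: N_k = 2 + N_{k-1}^2 + N_{k-1}.
N_0 = 2
N_1 = 2 + 2^2 + 2 = 8
N_2 = 2 + 8^2 + 8 = 74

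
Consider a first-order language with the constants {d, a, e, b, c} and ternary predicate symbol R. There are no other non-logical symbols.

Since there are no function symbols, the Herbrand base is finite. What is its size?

125

With no function symbols, the Herbrand universe is just the 5 constants.
Ground atoms per predicate: R: 5^3 = 125.
Herbrand base size = 125 = 125.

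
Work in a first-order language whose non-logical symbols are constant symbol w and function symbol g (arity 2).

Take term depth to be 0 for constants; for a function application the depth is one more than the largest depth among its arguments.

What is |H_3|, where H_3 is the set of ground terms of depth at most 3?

26

Write N_k for the number of ground terms of depth ≤ k. A term of depth ≤ k is either a constant or a function symbol applied to arguments of depth ≤ k−1, so N_k = 1 + N_{k-1}^2.
N_0 = 1
N_1 = 1 + 1^2 = 2
N_2 = 1 + 2^2 = 5
N_3 = 1 + 5^2 = 26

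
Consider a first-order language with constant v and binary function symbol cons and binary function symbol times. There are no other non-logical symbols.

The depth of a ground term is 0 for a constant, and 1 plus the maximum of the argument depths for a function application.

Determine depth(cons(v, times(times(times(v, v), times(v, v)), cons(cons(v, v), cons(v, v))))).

depth(times(v, v)) = 1 + max(0, 0) = 1
depth(times(times(v, v), times(v, v))) = 1 + max(1, 1) = 2
depth(cons(v, v)) = 1 + max(0, 0) = 1
depth(cons(cons(v, v), cons(v, v))) = 1 + max(1, 1) = 2
depth(times(times(times(v, v), times(v, v)), cons(cons(v, v), cons(v, v)))) = 1 + max(2, 2) = 3
depth(cons(v, times(times(times(v, v), times(v, v)), cons(cons(v, v), cons(v, v))))) = 1 + max(0, 3) = 4

4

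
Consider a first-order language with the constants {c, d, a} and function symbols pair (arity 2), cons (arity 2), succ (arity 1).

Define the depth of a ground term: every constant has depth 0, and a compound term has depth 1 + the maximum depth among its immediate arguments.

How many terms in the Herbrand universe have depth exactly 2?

Write N_k for the number of ground terms of depth ≤ k. A term of depth ≤ k is either a constant or a function symbol applied to arguments of depth ≤ k−1, so N_k = 3 + N_{k-1}^2 + N_{k-1}^2 + N_{k-1}.
N_0 = 3
N_1 = 3 + 3^2 + 3^2 + 3 = 24
N_2 = 3 + 24^2 + 24^2 + 24 = 1179
Terms of depth exactly 2: N_2 − N_1 = 1179 − 24 = 1155.

1155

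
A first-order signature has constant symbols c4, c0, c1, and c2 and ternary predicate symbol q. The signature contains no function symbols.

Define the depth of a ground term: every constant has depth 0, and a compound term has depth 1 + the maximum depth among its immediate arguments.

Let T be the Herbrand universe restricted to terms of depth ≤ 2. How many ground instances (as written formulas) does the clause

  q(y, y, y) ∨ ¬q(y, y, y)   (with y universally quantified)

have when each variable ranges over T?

4

Ground terms of depth ≤ 2:
  With no function symbols every ground term is a constant, so there are exactly 4 ground terms at every depth bound.
  N_0 = 4
  N_1 = 4
  N_2 = 4
So there are 4 ground terms available for substitution.
The variable y ranges independently over the available ground terms, and distinct assignments produce distinct instances.
Number of ground instances = 4.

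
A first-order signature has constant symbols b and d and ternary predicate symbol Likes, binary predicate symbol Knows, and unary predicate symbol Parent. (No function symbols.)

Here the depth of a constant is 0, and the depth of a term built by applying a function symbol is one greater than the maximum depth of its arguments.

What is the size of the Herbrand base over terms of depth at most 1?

14

First count ground terms of depth ≤ 1.
With no function symbols every ground term is a constant, so there are exactly 2 ground terms at every depth bound.
N_0 = 2
N_1 = 2
So |H| = 2.
Each predicate of arity r yields |H|^r ground atoms (one per choice of an r-tuple from H):
  Likes: 2^3 = 8;  Knows: 2^2 = 4;  Parent: 2
Total ground atoms: 8 + 4 + 2 = 14.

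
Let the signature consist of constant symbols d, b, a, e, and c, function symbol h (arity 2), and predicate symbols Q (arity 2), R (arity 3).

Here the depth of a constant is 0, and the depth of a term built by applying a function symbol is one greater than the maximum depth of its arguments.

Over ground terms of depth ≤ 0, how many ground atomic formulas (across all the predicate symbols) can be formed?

150

First count ground terms of depth ≤ 0.
Write N_k for the number of ground terms of depth ≤ k. A term of depth ≤ k is either a constant or a function symbol applied to arguments of depth ≤ k−1, so N_k = 5 + N_{k-1}^2.
N_0 = 5
Explicitly: d, b, a, e, c.
So |H| = 5.
A ground atom is a predicate applied to a tuple of terms from H, so the count is the sum over predicates of |H|^arity:
  Q: 5^2 = 25;  R: 5^3 = 125
Total ground atoms: 25 + 125 = 150.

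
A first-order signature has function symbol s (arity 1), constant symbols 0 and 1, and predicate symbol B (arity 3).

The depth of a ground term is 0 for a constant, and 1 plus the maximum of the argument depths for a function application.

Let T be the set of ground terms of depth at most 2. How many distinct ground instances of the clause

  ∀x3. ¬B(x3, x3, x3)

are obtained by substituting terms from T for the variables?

6

Ground terms of depth ≤ 2:
  Let N_k = |{terms of depth ≤ k}|. Then N_0 = 2 and N_k = 2 + N_{k-1} for k ≥ 1 (one summand per function symbol, arity giving the exponent).
  N_0 = 2
  N_1 = 2 + 2 = 4
  N_2 = 2 + 4 = 6
So there are 6 ground terms available for substitution.
There is 1 variable to instantiate (x3),  occurring in at least one literal, so different choices give different ground instances.
Number of ground instances = 6.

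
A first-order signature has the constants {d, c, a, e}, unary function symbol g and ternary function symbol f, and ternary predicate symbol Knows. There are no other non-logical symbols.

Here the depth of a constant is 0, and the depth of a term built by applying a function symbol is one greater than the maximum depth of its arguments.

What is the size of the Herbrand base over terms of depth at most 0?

First count ground terms of depth ≤ 0.
Count level by level. With function symbols g/1, f/3, the terms of depth ≤ k are the 4 constants together with each function applied to depth-≤(k−1) tuples, so N_k = 4 + N_{k-1} + N_{k-1}^3.
N_0 = 4
Explicitly: d, c, a, e.
So |H| = 4.
For each predicate symbol, the number of ground atoms is |H| raised to its arity; summing:
  Knows: 4^3 = 64
Total ground atoms: 64.

64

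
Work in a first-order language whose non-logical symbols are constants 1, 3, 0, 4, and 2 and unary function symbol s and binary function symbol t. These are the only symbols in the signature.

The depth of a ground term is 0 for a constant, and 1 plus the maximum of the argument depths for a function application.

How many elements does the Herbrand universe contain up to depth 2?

If N_k denotes the number of depth-≤k ground terms, the 5 constants give N_0 = 5, and each function symbol of arity r contributes N_{k-1}^r new terms at level k: N_k = 5 + N_{k-1} + N_{k-1}^2.
N_0 = 5
N_1 = 5 + 5 + 5^2 = 35
N_2 = 5 + 35 + 35^2 = 1265

1265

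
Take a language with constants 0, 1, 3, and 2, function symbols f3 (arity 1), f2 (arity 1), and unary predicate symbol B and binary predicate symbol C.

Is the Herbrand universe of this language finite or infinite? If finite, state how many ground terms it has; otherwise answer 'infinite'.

The signature has at least one function symbol (f3, arity 1) and at least one constant (0).
Iterating f3 gives infinitely many distinct ground terms: 0, f3(0), f3(f3(0)), ...
So the Herbrand universe is infinite.

infinite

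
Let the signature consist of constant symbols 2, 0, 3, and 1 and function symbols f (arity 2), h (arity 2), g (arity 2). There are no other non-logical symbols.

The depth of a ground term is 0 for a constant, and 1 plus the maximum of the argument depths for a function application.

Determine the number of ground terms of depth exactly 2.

If N_k denotes the number of depth-≤k ground terms, the 4 constants give N_0 = 4, and each function symbol of arity r contributes N_{k-1}^r new terms at level k: N_k = 4 + N_{k-1}^2 + N_{k-1}^2 + N_{k-1}^2.
N_0 = 4
N_1 = 4 + 4^2 + 4^2 + 4^2 = 52
N_2 = 4 + 52^2 + 52^2 + 52^2 = 8116
Terms of depth exactly 2: N_2 − N_1 = 8116 − 52 = 8064.

8064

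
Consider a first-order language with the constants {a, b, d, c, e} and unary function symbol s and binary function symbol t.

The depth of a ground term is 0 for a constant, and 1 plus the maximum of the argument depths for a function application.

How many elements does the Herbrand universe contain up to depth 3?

If N_k denotes the number of depth-≤k ground terms, the 5 constants give N_0 = 5, and each function symbol of arity r contributes N_{k-1}^r new terms at level k: N_k = 5 + N_{k-1} + N_{k-1}^2.
N_0 = 5
N_1 = 5 + 5 + 5^2 = 35
N_2 = 5 + 35 + 35^2 = 1265
N_3 = 5 + 1265 + 1265^2 = 1601495

1601495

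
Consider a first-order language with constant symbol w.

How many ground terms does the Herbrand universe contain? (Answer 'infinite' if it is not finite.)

1

There are no function symbols, so the only ground term is the single constant.
The Herbrand universe is {w}, finite with 1 element.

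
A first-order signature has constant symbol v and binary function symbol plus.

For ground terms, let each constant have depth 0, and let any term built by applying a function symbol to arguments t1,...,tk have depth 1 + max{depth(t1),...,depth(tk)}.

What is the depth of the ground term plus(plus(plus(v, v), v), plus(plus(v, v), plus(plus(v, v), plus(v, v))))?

4

depth(plus(v, v)) = 1 + max(0, 0) = 1
depth(plus(plus(v, v), v)) = 1 + max(1, 0) = 2
depth(plus(plus(v, v), plus(v, v))) = 1 + max(1, 1) = 2
depth(plus(plus(v, v), plus(plus(v, v), plus(v, v)))) = 1 + max(1, 2) = 3
depth(plus(plus(plus(v, v), v), plus(plus(v, v), plus(plus(v, v), plus(v, v))))) = 1 + max(2, 3) = 4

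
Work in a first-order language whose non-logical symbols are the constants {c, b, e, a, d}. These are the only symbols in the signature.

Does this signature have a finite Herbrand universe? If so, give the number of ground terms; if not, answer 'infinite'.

5

There are no function symbols, so every ground term is one of the 5 constants.
The Herbrand universe is {c, b, e, a, d}, which is finite with 5 elements.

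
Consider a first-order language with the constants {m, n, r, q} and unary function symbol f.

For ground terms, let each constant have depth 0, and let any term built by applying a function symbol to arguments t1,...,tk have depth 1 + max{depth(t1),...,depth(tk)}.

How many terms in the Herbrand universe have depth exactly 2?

Let N_k count ground terms of depth at most k. Each non-constant term of depth ≤ k is some function symbol applied to depth-≤(k−1) arguments, giving N_k = 4 + N_{k-1}.
N_0 = 4
N_1 = 4 + 4 = 8
N_2 = 4 + 8 = 12
Terms of depth exactly 2: N_2 − N_1 = 12 − 8 = 4.

4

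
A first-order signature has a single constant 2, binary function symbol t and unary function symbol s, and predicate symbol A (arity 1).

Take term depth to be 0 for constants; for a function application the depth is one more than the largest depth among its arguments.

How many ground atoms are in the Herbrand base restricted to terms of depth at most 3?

First count ground terms of depth ≤ 3.
Let N_k count ground terms of depth at most k. Each non-constant term of depth ≤ k is some function symbol applied to depth-≤(k−1) arguments, giving N_k = 1 + N_{k-1}^2 + N_{k-1}.
N_0 = 1
N_1 = 1 + 1^2 + 1 = 3
N_2 = 1 + 3^2 + 3 = 13
N_3 = 1 + 13^2 + 13 = 183
So |H| = 183.
A ground atom is a predicate applied to a tuple of terms from H, so the count is the sum over predicates of |H|^arity:
  A: 183
Total ground atoms: 183.

183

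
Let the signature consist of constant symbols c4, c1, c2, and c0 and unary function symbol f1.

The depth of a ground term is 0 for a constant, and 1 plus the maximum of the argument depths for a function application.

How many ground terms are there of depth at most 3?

Let N_k count ground terms of depth at most k. Each non-constant term of depth ≤ k is some function symbol applied to depth-≤(k−1) arguments, giving N_k = 4 + N_{k-1}.
N_0 = 4
N_1 = 4 + 4 = 8
N_2 = 4 + 8 = 12
N_3 = 4 + 12 = 16

16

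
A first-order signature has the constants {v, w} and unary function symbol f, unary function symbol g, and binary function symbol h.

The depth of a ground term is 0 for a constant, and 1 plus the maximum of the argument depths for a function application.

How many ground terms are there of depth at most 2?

Let N_k count ground terms of depth at most k. Each non-constant term of depth ≤ k is some function symbol applied to depth-≤(k−1) arguments, giving N_k = 2 + N_{k-1} + N_{k-1} + N_{k-1}^2.
N_0 = 2
N_1 = 2 + 2 + 2 + 2^2 = 10
N_2 = 2 + 10 + 10 + 10^2 = 122

122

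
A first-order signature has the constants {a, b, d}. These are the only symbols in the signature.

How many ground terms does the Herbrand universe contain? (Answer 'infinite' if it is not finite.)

3

There are no function symbols, so every ground term is one of the 3 constants.
The Herbrand universe is {a, b, d}, which is finite with 3 elements.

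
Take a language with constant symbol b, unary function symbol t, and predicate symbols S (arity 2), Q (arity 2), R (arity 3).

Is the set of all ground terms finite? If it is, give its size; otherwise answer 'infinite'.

infinite

The signature has at least one function symbol (t, arity 1) and at least one constant (b).
Iterating t gives infinitely many distinct ground terms: b, t(b), t(t(b)), ...
So the Herbrand universe is infinite.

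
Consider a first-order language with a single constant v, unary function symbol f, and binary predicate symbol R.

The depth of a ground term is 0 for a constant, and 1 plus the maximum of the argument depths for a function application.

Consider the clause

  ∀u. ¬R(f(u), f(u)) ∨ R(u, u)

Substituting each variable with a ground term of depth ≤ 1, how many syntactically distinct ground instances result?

Ground terms of depth ≤ 1:
  Count level by level. With function symbols f/1, the terms of depth ≤ k are the 1 constant together with each function applied to depth-≤(k−1) tuples, so N_k = 1 + N_{k-1}.
  N_0 = 1
  N_1 = 1 + 1 = 2
  Explicitly: v, f(v).
So there are 2 ground terms available for substitution.
The clause has 1 distinct variable (u), which appears in the body. In the free term algebra distinct substitutions yield syntactically distinct ground instances.
Number of ground instances = 2.

2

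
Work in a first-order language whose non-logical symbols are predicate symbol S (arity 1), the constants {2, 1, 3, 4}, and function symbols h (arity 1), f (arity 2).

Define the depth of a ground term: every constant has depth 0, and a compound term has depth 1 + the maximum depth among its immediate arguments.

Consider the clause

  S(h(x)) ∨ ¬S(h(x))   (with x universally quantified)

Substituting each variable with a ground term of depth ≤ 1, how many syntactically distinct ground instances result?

Ground terms of depth ≤ 1:
  If N_k denotes the number of depth-≤k ground terms, the 4 constants give N_0 = 4, and each function symbol of arity r contributes N_{k-1}^r new terms at level k: N_k = 4 + N_{k-1} + N_{k-1}^2.
  N_0 = 4
  N_1 = 4 + 4 + 4^2 = 24
So there are 24 ground terms available for substitution.
The clause has 1 distinct variable (x), which appears in the body. In the free term algebra distinct substitutions yield syntactically distinct ground instances.
Number of ground instances = 24.

24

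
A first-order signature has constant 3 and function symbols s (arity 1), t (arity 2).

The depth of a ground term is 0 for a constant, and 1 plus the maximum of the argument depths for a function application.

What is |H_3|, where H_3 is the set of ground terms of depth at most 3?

If N_k denotes the number of depth-≤k ground terms, the 1 constant gives N_0 = 1, and each function symbol of arity r contributes N_{k-1}^r new terms at level k: N_k = 1 + N_{k-1} + N_{k-1}^2.
N_0 = 1
N_1 = 1 + 1 + 1^2 = 3
N_2 = 1 + 3 + 3^2 = 13
N_3 = 1 + 13 + 13^2 = 183

183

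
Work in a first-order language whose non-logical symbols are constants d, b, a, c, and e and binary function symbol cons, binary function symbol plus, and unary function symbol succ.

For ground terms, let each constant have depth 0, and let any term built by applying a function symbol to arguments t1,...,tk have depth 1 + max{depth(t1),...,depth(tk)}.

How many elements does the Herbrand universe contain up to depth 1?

If N_k denotes the number of depth-≤k ground terms, the 5 constants give N_0 = 5, and each function symbol of arity r contributes N_{k-1}^r new terms at level k: N_k = 5 + N_{k-1}^2 + N_{k-1}^2 + N_{k-1}.
N_0 = 5
N_1 = 5 + 5^2 + 5^2 + 5 = 60

60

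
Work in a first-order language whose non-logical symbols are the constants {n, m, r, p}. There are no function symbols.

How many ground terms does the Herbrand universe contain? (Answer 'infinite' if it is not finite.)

4

There are no function symbols, so every ground term is one of the 4 constants.
The Herbrand universe is {n, m, r, p}, which is finite with 4 elements.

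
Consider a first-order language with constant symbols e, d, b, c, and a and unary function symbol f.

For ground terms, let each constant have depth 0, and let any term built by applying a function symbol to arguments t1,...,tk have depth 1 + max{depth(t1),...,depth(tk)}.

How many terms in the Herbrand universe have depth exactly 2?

5

Let N_k count ground terms of depth at most k. Each non-constant term of depth ≤ k is some function symbol applied to depth-≤(k−1) arguments, giving N_k = 5 + N_{k-1}.
N_0 = 5
N_1 = 5 + 5 = 10
N_2 = 5 + 10 = 15
Terms of depth exactly 2: N_2 − N_1 = 15 − 10 = 5.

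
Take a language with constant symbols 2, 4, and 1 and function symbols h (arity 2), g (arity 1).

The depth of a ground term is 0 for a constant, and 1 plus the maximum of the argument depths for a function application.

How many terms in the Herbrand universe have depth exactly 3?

59052

If N_k denotes the number of depth-≤k ground terms, the 3 constants give N_0 = 3, and each function symbol of arity r contributes N_{k-1}^r new terms at level k: N_k = 3 + N_{k-1}^2 + N_{k-1}.
N_0 = 3
N_1 = 3 + 3^2 + 3 = 15
N_2 = 3 + 15^2 + 15 = 243
N_3 = 3 + 243^2 + 243 = 59295
Terms of depth exactly 3: N_3 − N_2 = 59295 − 243 = 59052.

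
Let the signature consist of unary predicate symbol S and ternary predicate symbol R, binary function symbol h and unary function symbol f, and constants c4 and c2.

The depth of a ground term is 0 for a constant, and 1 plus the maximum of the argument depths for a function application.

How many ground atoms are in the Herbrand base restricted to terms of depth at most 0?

10

First count ground terms of depth ≤ 0.
Let N_k = |{terms of depth ≤ k}|. Then N_0 = 2 and N_k = 2 + N_{k-1}^2 + N_{k-1} for k ≥ 1 (one summand per function symbol, arity giving the exponent).
N_0 = 2
Explicitly: c4, c2.
So |H| = 2.
A ground atom is a predicate applied to a tuple of terms from H, so the count is the sum over predicates of |H|^arity:
  S: 2;  R: 2^3 = 8
Total ground atoms: 2 + 8 = 10.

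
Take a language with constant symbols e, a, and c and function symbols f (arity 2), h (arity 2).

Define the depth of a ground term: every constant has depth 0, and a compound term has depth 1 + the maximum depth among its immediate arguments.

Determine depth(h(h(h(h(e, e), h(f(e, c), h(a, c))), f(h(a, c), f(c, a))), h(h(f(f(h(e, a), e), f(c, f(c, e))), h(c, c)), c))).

6

depth(h(e, e)) = 1 + max(0, 0) = 1
depth(f(e, c)) = 1 + max(0, 0) = 1
depth(h(a, c)) = 1 + max(0, 0) = 1
depth(h(f(e, c), h(a, c))) = 1 + max(1, 1) = 2
depth(h(h(e, e), h(f(e, c), h(a, c)))) = 1 + max(1, 2) = 3
depth(f(c, a)) = 1 + max(0, 0) = 1
depth(f(h(a, c), f(c, a))) = 1 + max(1, 1) = 2
depth(h(h(h(e, e), h(f(e, c), h(a, c))), f(h(a, c), f(c, a)))) = 1 + max(3, 2) = 4
depth(h(e, a)) = 1 + max(0, 0) = 1
depth(f(h(e, a), e)) = 1 + max(1, 0) = 2
depth(f(c, e)) = 1 + max(0, 0) = 1
depth(f(c, f(c, e))) = 1 + max(0, 1) = 2
depth(f(f(h(e, a), e), f(c, f(c, e)))) = 1 + max(2, 2) = 3
depth(h(c, c)) = 1 + max(0, 0) = 1
depth(h(f(f(h(e, a), e), f(c, f(c, e))), h(c, c))) = 1 + max(3, 1) = 4
depth(h(h(f(f(h(e, a), e), f(c, f(c, e))), h(c, c)), c)) = 1 + max(4, 0) = 5
depth(h(h(h(h(e, e), h(f(e, c), h(a, c))), f(h(a, c), f(c, a))), h(h(f(f(h(e, a), e), f(c, f(c, e))), h(c, c)), c))) = 1 + max(4, 5) = 6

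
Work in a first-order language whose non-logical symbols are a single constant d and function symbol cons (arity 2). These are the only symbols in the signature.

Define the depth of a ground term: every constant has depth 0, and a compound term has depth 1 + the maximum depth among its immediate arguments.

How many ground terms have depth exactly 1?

1

Count level by level. With function symbols cons/2, the terms of depth ≤ k are the 1 constant together with each function applied to depth-≤(k−1) tuples, so N_k = 1 + N_{k-1}^2.
N_0 = 1
N_1 = 1 + 1^2 = 2
Terms of depth exactly 1: N_1 − N_0 = 2 − 1 = 1.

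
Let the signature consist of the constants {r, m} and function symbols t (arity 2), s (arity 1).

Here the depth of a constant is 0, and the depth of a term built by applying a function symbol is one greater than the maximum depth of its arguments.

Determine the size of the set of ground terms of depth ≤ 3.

5552

Let N_k count ground terms of depth at most k. Each non-constant term of depth ≤ k is some function symbol applied to depth-≤(k−1) arguments, giving N_k = 2 + N_{k-1}^2 + N_{k-1}.
N_0 = 2
N_1 = 2 + 2^2 + 2 = 8
N_2 = 2 + 8^2 + 8 = 74
N_3 = 2 + 74^2 + 74 = 5552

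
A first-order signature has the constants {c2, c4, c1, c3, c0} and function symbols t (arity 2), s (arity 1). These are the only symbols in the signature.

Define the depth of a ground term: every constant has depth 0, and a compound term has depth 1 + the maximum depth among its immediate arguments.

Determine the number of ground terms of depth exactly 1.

Let N_k count ground terms of depth at most k. Each non-constant term of depth ≤ k is some function symbol applied to depth-≤(k−1) arguments, giving N_k = 5 + N_{k-1}^2 + N_{k-1}.
N_0 = 5
N_1 = 5 + 5^2 + 5 = 35
Terms of depth exactly 1: N_1 − N_0 = 35 − 5 = 30.

30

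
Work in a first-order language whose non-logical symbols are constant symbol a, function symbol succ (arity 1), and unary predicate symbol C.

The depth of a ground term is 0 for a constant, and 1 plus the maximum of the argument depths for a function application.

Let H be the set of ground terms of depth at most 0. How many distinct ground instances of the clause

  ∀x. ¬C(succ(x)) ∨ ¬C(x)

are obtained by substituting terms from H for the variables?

1

Ground terms of depth ≤ 0:
  Let N_k count ground terms of depth at most k. Each non-constant term of depth ≤ k is some function symbol applied to depth-≤(k−1) arguments, giving N_k = 1 + N_{k-1}.
  N_0 = 1
So there is exactly 1 ground term available for substitution.
The variable x ranges independently over the available ground terms, and distinct assignments produce distinct instances.
Number of ground instances = 1.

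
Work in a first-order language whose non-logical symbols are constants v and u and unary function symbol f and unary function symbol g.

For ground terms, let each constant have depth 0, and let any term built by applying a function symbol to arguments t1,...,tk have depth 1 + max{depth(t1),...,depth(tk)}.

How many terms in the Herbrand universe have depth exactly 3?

If N_k denotes the number of depth-≤k ground terms, the 2 constants give N_0 = 2, and each function symbol of arity r contributes N_{k-1}^r new terms at level k: N_k = 2 + N_{k-1} + N_{k-1}.
N_0 = 2
N_1 = 2 + 2 + 2 = 6
N_2 = 2 + 6 + 6 = 14
N_3 = 2 + 14 + 14 = 30
Terms of depth exactly 3: N_3 − N_2 = 30 − 14 = 16.

16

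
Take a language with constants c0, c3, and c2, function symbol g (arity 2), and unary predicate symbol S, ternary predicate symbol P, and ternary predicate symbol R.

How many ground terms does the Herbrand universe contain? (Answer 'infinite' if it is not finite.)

infinite

The signature has at least one function symbol (g, arity 2) and at least one constant (c0).
Iterating g gives infinitely many distinct ground terms: c0, g(c0, c0), g(g(c0, c0), g(c0, c0)), ...
So the Herbrand universe is infinite.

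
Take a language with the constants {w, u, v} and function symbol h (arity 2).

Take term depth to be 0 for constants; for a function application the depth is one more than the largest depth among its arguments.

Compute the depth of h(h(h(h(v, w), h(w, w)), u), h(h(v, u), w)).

4

depth(h(v, w)) = 1 + max(0, 0) = 1
depth(h(w, w)) = 1 + max(0, 0) = 1
depth(h(h(v, w), h(w, w))) = 1 + max(1, 1) = 2
depth(h(h(h(v, w), h(w, w)), u)) = 1 + max(2, 0) = 3
depth(h(v, u)) = 1 + max(0, 0) = 1
depth(h(h(v, u), w)) = 1 + max(1, 0) = 2
depth(h(h(h(h(v, w), h(w, w)), u), h(h(v, u), w))) = 1 + max(3, 2) = 4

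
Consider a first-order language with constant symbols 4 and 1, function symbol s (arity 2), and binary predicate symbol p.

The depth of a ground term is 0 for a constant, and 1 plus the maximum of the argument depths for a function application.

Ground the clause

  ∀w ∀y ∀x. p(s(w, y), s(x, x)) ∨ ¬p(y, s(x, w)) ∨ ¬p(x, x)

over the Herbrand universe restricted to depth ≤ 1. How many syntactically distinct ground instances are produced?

216

Ground terms of depth ≤ 1:
  Write N_k for the number of ground terms of depth ≤ k. A term of depth ≤ k is either a constant or a function symbol applied to arguments of depth ≤ k−1, so N_k = 2 + N_{k-1}^2.
  N_0 = 2
  N_1 = 2 + 2^2 = 6
  Explicitly: 4, 1, s(4, 4), s(4, 1), s(1, 4), s(1, 1).
So there are 6 ground terms available for substitution.
There are 3 variables to instantiate (w, y, x), each occurring in at least one literal, so different choices give different ground instances.
Number of ground instances = 6^3 = 216.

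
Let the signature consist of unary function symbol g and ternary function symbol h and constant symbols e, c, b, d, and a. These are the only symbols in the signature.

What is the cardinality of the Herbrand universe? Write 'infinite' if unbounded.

The signature has at least one function symbol (g, arity 1) and at least one constant (e).
Iterating g gives infinitely many distinct ground terms: e, g(e), g(g(e)), ...
So the Herbrand universe is infinite.

infinite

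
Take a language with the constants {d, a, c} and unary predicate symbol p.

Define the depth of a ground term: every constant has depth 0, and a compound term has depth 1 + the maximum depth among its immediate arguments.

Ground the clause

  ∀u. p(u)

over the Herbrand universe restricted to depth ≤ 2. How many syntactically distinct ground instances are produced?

3

Ground terms of depth ≤ 2:
  With no function symbols every ground term is a constant, so there are exactly 3 ground terms at every depth bound.
  N_0 = 3
  N_1 = 3
  N_2 = 3
  Explicitly: d, a, c.
So there are 3 ground terms available for substitution.
The variable u ranges independently over the available ground terms, and distinct assignments produce distinct instances.
Number of ground instances = 3.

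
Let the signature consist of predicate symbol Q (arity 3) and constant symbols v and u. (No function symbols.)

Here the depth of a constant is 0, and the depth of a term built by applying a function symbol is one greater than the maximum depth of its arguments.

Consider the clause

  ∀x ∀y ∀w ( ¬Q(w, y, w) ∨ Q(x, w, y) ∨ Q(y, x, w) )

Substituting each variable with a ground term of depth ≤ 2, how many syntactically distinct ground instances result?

Ground terms of depth ≤ 2:
  With no function symbols every ground term is a constant, so there are exactly 2 ground terms at every depth bound.
  N_0 = 2
  N_1 = 2
  N_2 = 2
  Explicitly: v, u.
So there are 2 ground terms available for substitution.
The body mentions every one of the 3 quantified variables; since ground terms form a free algebra, no two substitutions collapse to the same formula.
Number of ground instances = 2^3 = 8.

8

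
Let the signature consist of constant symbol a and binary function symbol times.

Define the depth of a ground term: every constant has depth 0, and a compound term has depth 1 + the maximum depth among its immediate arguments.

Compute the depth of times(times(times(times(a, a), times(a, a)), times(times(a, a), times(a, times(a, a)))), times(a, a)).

depth(times(a, a)) = 1 + max(0, 0) = 1
depth(times(times(a, a), times(a, a))) = 1 + max(1, 1) = 2
depth(times(a, times(a, a))) = 1 + max(0, 1) = 2
depth(times(times(a, a), times(a, times(a, a)))) = 1 + max(1, 2) = 3
depth(times(times(times(a, a), times(a, a)), times(times(a, a), times(a, times(a, a))))) = 1 + max(2, 3) = 4
depth(times(times(times(times(a, a), times(a, a)), times(times(a, a), times(a, times(a, a)))), times(a, a))) = 1 + max(4, 1) = 5

5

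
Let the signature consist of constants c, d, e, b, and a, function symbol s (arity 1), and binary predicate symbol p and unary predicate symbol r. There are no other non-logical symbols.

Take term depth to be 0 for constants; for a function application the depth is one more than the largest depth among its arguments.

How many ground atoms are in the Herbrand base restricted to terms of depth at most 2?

First count ground terms of depth ≤ 2.
If N_k denotes the number of depth-≤k ground terms, the 5 constants give N_0 = 5, and each function symbol of arity r contributes N_{k-1}^r new terms at level k: N_k = 5 + N_{k-1}.
N_0 = 5
N_1 = 5 + 5 = 10
N_2 = 5 + 10 = 15
So |H| = 15.
For each predicate symbol, the number of ground atoms is |H| raised to its arity; summing:
  p: 15^2 = 225;  r: 15
Total ground atoms: 225 + 15 = 240.

240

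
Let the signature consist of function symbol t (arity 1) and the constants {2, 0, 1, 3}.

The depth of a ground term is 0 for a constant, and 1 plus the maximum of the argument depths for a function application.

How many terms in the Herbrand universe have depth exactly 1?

Count level by level. With function symbols t/1, the terms of depth ≤ k are the 4 constants together with each function applied to depth-≤(k−1) tuples, so N_k = 4 + N_{k-1}.
N_0 = 4
N_1 = 4 + 4 = 8
Terms of depth exactly 1: N_1 − N_0 = 8 − 4 = 4.

4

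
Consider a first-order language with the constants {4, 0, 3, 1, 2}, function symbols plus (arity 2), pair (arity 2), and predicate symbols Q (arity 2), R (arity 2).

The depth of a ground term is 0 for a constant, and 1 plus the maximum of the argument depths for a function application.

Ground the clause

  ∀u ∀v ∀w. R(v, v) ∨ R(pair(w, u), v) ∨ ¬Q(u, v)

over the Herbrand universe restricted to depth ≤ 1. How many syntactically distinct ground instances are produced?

Ground terms of depth ≤ 1:
  If N_k denotes the number of depth-≤k ground terms, the 5 constants give N_0 = 5, and each function symbol of arity r contributes N_{k-1}^r new terms at level k: N_k = 5 + N_{k-1}^2 + N_{k-1}^2.
  N_0 = 5
  N_1 = 5 + 5^2 + 5^2 = 55
So there are 55 ground terms available for substitution.
Each of u, v, w ranges independently over the available ground terms, and distinct assignments produce distinct instances.
Number of ground instances = 55^3 = 166375.

166375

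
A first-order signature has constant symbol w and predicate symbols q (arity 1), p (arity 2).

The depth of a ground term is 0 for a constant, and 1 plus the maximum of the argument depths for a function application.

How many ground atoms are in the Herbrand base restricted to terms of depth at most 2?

2

First count ground terms of depth ≤ 2.
With no function symbols every ground term is a constant, so there is exactly 1 ground term at every depth bound.
N_0 = 1
N_1 = 1
N_2 = 1
So |H| = 1.
Each predicate of arity r yields |H|^r ground atoms (one per choice of an r-tuple from H):
  q: 1;  p: 1^2 = 1
Total ground atoms: 1 + 1 = 2.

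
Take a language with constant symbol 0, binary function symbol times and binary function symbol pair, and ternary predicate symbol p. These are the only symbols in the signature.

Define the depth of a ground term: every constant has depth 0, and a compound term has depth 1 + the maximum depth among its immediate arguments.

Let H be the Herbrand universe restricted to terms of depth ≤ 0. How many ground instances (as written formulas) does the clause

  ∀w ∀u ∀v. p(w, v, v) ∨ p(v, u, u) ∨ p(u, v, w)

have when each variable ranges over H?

Ground terms of depth ≤ 0:
  Count level by level. With function symbols times/2, pair/2, the terms of depth ≤ k are the 1 constant together with each function applied to depth-≤(k−1) tuples, so N_k = 1 + N_{k-1}^2 + N_{k-1}^2.
  N_0 = 1
  Explicitly: 0.
So there is exactly 1 ground term available for substitution.
The body mentions every one of the 3 quantified variables; since ground terms form a free algebra, no two substitutions collapse to the same formula.
Number of ground instances = 1^3 = 1.

1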